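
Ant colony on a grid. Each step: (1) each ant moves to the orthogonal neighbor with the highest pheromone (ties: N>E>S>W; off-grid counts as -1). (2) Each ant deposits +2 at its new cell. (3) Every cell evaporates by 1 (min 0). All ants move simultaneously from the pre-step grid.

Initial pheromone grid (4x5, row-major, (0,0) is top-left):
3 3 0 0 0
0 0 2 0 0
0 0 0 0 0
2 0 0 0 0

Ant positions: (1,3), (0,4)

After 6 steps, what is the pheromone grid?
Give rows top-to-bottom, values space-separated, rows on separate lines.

After step 1: ants at (1,2),(1,4)
  2 2 0 0 0
  0 0 3 0 1
  0 0 0 0 0
  1 0 0 0 0
After step 2: ants at (0,2),(0,4)
  1 1 1 0 1
  0 0 2 0 0
  0 0 0 0 0
  0 0 0 0 0
After step 3: ants at (1,2),(1,4)
  0 0 0 0 0
  0 0 3 0 1
  0 0 0 0 0
  0 0 0 0 0
After step 4: ants at (0,2),(0,4)
  0 0 1 0 1
  0 0 2 0 0
  0 0 0 0 0
  0 0 0 0 0
After step 5: ants at (1,2),(1,4)
  0 0 0 0 0
  0 0 3 0 1
  0 0 0 0 0
  0 0 0 0 0
After step 6: ants at (0,2),(0,4)
  0 0 1 0 1
  0 0 2 0 0
  0 0 0 0 0
  0 0 0 0 0

0 0 1 0 1
0 0 2 0 0
0 0 0 0 0
0 0 0 0 0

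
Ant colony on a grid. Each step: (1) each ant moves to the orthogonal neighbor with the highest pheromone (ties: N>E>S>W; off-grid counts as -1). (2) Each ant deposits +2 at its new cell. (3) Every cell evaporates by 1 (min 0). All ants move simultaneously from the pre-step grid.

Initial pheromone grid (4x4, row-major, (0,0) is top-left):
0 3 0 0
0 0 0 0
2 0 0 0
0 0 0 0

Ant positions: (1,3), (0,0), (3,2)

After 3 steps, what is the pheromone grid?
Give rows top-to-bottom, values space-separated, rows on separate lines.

After step 1: ants at (0,3),(0,1),(2,2)
  0 4 0 1
  0 0 0 0
  1 0 1 0
  0 0 0 0
After step 2: ants at (1,3),(0,2),(1,2)
  0 3 1 0
  0 0 1 1
  0 0 0 0
  0 0 0 0
After step 3: ants at (1,2),(0,1),(0,2)
  0 4 2 0
  0 0 2 0
  0 0 0 0
  0 0 0 0

0 4 2 0
0 0 2 0
0 0 0 0
0 0 0 0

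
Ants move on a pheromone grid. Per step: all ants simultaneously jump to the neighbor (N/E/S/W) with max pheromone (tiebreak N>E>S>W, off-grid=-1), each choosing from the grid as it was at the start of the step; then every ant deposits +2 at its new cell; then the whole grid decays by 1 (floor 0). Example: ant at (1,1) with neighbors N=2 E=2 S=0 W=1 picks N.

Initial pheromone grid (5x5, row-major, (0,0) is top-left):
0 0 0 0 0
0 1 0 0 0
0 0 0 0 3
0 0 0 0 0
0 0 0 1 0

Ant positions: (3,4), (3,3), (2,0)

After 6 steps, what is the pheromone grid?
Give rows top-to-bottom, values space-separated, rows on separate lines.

After step 1: ants at (2,4),(4,3),(1,0)
  0 0 0 0 0
  1 0 0 0 0
  0 0 0 0 4
  0 0 0 0 0
  0 0 0 2 0
After step 2: ants at (1,4),(3,3),(0,0)
  1 0 0 0 0
  0 0 0 0 1
  0 0 0 0 3
  0 0 0 1 0
  0 0 0 1 0
After step 3: ants at (2,4),(4,3),(0,1)
  0 1 0 0 0
  0 0 0 0 0
  0 0 0 0 4
  0 0 0 0 0
  0 0 0 2 0
After step 4: ants at (1,4),(3,3),(0,2)
  0 0 1 0 0
  0 0 0 0 1
  0 0 0 0 3
  0 0 0 1 0
  0 0 0 1 0
After step 5: ants at (2,4),(4,3),(0,3)
  0 0 0 1 0
  0 0 0 0 0
  0 0 0 0 4
  0 0 0 0 0
  0 0 0 2 0
After step 6: ants at (1,4),(3,3),(0,4)
  0 0 0 0 1
  0 0 0 0 1
  0 0 0 0 3
  0 0 0 1 0
  0 0 0 1 0

0 0 0 0 1
0 0 0 0 1
0 0 0 0 3
0 0 0 1 0
0 0 0 1 0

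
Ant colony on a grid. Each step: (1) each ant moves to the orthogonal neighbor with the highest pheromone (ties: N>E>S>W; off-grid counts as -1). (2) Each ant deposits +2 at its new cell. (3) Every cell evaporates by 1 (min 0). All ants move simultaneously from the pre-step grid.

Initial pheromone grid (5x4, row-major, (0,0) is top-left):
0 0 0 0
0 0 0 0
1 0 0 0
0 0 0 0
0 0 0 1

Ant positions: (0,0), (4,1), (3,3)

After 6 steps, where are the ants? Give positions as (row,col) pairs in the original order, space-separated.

Step 1: ant0:(0,0)->E->(0,1) | ant1:(4,1)->N->(3,1) | ant2:(3,3)->S->(4,3)
  grid max=2 at (4,3)
Step 2: ant0:(0,1)->E->(0,2) | ant1:(3,1)->N->(2,1) | ant2:(4,3)->N->(3,3)
  grid max=1 at (0,2)
Step 3: ant0:(0,2)->E->(0,3) | ant1:(2,1)->N->(1,1) | ant2:(3,3)->S->(4,3)
  grid max=2 at (4,3)
Step 4: ant0:(0,3)->S->(1,3) | ant1:(1,1)->N->(0,1) | ant2:(4,3)->N->(3,3)
  grid max=1 at (0,1)
Step 5: ant0:(1,3)->N->(0,3) | ant1:(0,1)->E->(0,2) | ant2:(3,3)->S->(4,3)
  grid max=2 at (4,3)
Step 6: ant0:(0,3)->W->(0,2) | ant1:(0,2)->E->(0,3) | ant2:(4,3)->N->(3,3)
  grid max=2 at (0,2)

(0,2) (0,3) (3,3)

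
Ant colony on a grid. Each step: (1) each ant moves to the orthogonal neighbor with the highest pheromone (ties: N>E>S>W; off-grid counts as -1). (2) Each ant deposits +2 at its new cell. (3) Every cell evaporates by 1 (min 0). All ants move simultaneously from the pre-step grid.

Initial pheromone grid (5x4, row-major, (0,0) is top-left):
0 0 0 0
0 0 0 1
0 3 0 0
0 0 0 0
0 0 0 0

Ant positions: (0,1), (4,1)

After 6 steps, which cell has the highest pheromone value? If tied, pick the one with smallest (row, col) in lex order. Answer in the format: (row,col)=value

Step 1: ant0:(0,1)->E->(0,2) | ant1:(4,1)->N->(3,1)
  grid max=2 at (2,1)
Step 2: ant0:(0,2)->E->(0,3) | ant1:(3,1)->N->(2,1)
  grid max=3 at (2,1)
Step 3: ant0:(0,3)->S->(1,3) | ant1:(2,1)->N->(1,1)
  grid max=2 at (2,1)
Step 4: ant0:(1,3)->N->(0,3) | ant1:(1,1)->S->(2,1)
  grid max=3 at (2,1)
Step 5: ant0:(0,3)->S->(1,3) | ant1:(2,1)->N->(1,1)
  grid max=2 at (2,1)
Step 6: ant0:(1,3)->N->(0,3) | ant1:(1,1)->S->(2,1)
  grid max=3 at (2,1)
Final grid:
  0 0 0 1
  0 0 0 0
  0 3 0 0
  0 0 0 0
  0 0 0 0
Max pheromone 3 at (2,1)

Answer: (2,1)=3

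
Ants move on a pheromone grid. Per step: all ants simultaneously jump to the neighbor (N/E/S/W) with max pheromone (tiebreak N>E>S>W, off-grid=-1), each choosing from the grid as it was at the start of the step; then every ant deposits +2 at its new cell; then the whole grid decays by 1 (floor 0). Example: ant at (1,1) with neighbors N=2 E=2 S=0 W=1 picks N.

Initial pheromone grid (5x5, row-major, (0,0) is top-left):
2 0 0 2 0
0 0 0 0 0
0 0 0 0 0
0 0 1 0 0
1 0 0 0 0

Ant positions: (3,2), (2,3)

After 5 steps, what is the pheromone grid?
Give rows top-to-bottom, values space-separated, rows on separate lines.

After step 1: ants at (2,2),(1,3)
  1 0 0 1 0
  0 0 0 1 0
  0 0 1 0 0
  0 0 0 0 0
  0 0 0 0 0
After step 2: ants at (1,2),(0,3)
  0 0 0 2 0
  0 0 1 0 0
  0 0 0 0 0
  0 0 0 0 0
  0 0 0 0 0
After step 3: ants at (0,2),(0,4)
  0 0 1 1 1
  0 0 0 0 0
  0 0 0 0 0
  0 0 0 0 0
  0 0 0 0 0
After step 4: ants at (0,3),(0,3)
  0 0 0 4 0
  0 0 0 0 0
  0 0 0 0 0
  0 0 0 0 0
  0 0 0 0 0
After step 5: ants at (0,4),(0,4)
  0 0 0 3 3
  0 0 0 0 0
  0 0 0 0 0
  0 0 0 0 0
  0 0 0 0 0

0 0 0 3 3
0 0 0 0 0
0 0 0 0 0
0 0 0 0 0
0 0 0 0 0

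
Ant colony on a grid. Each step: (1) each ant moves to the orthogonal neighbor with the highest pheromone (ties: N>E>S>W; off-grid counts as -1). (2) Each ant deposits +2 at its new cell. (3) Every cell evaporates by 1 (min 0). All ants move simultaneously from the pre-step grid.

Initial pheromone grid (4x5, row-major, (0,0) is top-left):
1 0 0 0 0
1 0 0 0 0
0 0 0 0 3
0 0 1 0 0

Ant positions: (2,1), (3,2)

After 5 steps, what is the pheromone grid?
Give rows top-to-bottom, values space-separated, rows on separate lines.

After step 1: ants at (1,1),(2,2)
  0 0 0 0 0
  0 1 0 0 0
  0 0 1 0 2
  0 0 0 0 0
After step 2: ants at (0,1),(1,2)
  0 1 0 0 0
  0 0 1 0 0
  0 0 0 0 1
  0 0 0 0 0
After step 3: ants at (0,2),(0,2)
  0 0 3 0 0
  0 0 0 0 0
  0 0 0 0 0
  0 0 0 0 0
After step 4: ants at (0,3),(0,3)
  0 0 2 3 0
  0 0 0 0 0
  0 0 0 0 0
  0 0 0 0 0
After step 5: ants at (0,2),(0,2)
  0 0 5 2 0
  0 0 0 0 0
  0 0 0 0 0
  0 0 0 0 0

0 0 5 2 0
0 0 0 0 0
0 0 0 0 0
0 0 0 0 0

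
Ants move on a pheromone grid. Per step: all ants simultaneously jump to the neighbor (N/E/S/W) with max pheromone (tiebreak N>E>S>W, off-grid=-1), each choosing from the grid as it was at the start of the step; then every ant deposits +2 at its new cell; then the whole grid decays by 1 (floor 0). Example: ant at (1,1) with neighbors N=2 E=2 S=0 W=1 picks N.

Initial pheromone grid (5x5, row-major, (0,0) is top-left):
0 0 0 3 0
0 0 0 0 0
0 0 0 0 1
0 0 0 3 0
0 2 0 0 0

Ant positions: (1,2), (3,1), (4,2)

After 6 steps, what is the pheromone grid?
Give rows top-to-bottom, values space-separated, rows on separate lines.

After step 1: ants at (0,2),(4,1),(4,1)
  0 0 1 2 0
  0 0 0 0 0
  0 0 0 0 0
  0 0 0 2 0
  0 5 0 0 0
After step 2: ants at (0,3),(3,1),(3,1)
  0 0 0 3 0
  0 0 0 0 0
  0 0 0 0 0
  0 3 0 1 0
  0 4 0 0 0
After step 3: ants at (0,4),(4,1),(4,1)
  0 0 0 2 1
  0 0 0 0 0
  0 0 0 0 0
  0 2 0 0 0
  0 7 0 0 0
After step 4: ants at (0,3),(3,1),(3,1)
  0 0 0 3 0
  0 0 0 0 0
  0 0 0 0 0
  0 5 0 0 0
  0 6 0 0 0
After step 5: ants at (0,4),(4,1),(4,1)
  0 0 0 2 1
  0 0 0 0 0
  0 0 0 0 0
  0 4 0 0 0
  0 9 0 0 0
After step 6: ants at (0,3),(3,1),(3,1)
  0 0 0 3 0
  0 0 0 0 0
  0 0 0 0 0
  0 7 0 0 0
  0 8 0 0 0

0 0 0 3 0
0 0 0 0 0
0 0 0 0 0
0 7 0 0 0
0 8 0 0 0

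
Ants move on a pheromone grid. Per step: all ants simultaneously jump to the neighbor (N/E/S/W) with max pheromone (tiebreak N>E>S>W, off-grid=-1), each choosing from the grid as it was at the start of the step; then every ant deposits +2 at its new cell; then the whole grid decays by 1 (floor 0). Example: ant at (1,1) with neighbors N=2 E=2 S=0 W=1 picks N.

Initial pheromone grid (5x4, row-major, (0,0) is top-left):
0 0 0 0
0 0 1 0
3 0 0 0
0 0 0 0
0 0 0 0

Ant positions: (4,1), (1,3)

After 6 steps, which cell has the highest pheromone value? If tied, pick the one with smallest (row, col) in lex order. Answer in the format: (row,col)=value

Step 1: ant0:(4,1)->N->(3,1) | ant1:(1,3)->W->(1,2)
  grid max=2 at (1,2)
Step 2: ant0:(3,1)->N->(2,1) | ant1:(1,2)->N->(0,2)
  grid max=1 at (0,2)
Step 3: ant0:(2,1)->W->(2,0) | ant1:(0,2)->S->(1,2)
  grid max=2 at (1,2)
Step 4: ant0:(2,0)->N->(1,0) | ant1:(1,2)->N->(0,2)
  grid max=1 at (0,2)
Step 5: ant0:(1,0)->S->(2,0) | ant1:(0,2)->S->(1,2)
  grid max=2 at (1,2)
Step 6: ant0:(2,0)->N->(1,0) | ant1:(1,2)->N->(0,2)
  grid max=1 at (0,2)
Final grid:
  0 0 1 0
  1 0 1 0
  1 0 0 0
  0 0 0 0
  0 0 0 0
Max pheromone 1 at (0,2)

Answer: (0,2)=1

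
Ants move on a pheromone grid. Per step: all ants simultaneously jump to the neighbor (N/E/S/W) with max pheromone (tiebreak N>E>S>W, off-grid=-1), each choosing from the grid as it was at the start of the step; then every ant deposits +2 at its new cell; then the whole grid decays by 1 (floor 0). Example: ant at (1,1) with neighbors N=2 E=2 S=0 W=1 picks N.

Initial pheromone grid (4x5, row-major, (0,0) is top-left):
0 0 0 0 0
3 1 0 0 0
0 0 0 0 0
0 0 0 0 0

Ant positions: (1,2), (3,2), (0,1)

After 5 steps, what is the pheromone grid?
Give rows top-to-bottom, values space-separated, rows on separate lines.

After step 1: ants at (1,1),(2,2),(1,1)
  0 0 0 0 0
  2 4 0 0 0
  0 0 1 0 0
  0 0 0 0 0
After step 2: ants at (1,0),(1,2),(1,0)
  0 0 0 0 0
  5 3 1 0 0
  0 0 0 0 0
  0 0 0 0 0
After step 3: ants at (1,1),(1,1),(1,1)
  0 0 0 0 0
  4 8 0 0 0
  0 0 0 0 0
  0 0 0 0 0
After step 4: ants at (1,0),(1,0),(1,0)
  0 0 0 0 0
  9 7 0 0 0
  0 0 0 0 0
  0 0 0 0 0
After step 5: ants at (1,1),(1,1),(1,1)
  0 0 0 0 0
  8 12 0 0 0
  0 0 0 0 0
  0 0 0 0 0

0 0 0 0 0
8 12 0 0 0
0 0 0 0 0
0 0 0 0 0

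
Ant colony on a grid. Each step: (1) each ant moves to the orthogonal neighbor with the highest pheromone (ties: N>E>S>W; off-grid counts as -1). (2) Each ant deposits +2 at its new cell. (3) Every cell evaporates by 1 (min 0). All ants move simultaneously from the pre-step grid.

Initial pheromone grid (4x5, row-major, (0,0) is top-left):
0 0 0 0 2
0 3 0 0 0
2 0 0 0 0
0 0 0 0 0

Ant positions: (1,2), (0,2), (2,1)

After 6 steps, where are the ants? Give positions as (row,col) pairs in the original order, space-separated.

Step 1: ant0:(1,2)->W->(1,1) | ant1:(0,2)->E->(0,3) | ant2:(2,1)->N->(1,1)
  grid max=6 at (1,1)
Step 2: ant0:(1,1)->N->(0,1) | ant1:(0,3)->E->(0,4) | ant2:(1,1)->N->(0,1)
  grid max=5 at (1,1)
Step 3: ant0:(0,1)->S->(1,1) | ant1:(0,4)->S->(1,4) | ant2:(0,1)->S->(1,1)
  grid max=8 at (1,1)
Step 4: ant0:(1,1)->N->(0,1) | ant1:(1,4)->N->(0,4) | ant2:(1,1)->N->(0,1)
  grid max=7 at (1,1)
Step 5: ant0:(0,1)->S->(1,1) | ant1:(0,4)->S->(1,4) | ant2:(0,1)->S->(1,1)
  grid max=10 at (1,1)
Step 6: ant0:(1,1)->N->(0,1) | ant1:(1,4)->N->(0,4) | ant2:(1,1)->N->(0,1)
  grid max=9 at (1,1)

(0,1) (0,4) (0,1)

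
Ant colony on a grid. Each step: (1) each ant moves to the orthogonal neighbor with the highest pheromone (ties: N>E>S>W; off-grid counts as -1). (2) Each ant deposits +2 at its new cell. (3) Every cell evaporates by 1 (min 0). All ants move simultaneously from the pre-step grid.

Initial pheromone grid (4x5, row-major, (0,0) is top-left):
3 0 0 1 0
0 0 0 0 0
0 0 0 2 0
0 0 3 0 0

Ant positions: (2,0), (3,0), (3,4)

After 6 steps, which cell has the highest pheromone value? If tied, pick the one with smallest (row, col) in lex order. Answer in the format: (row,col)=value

Step 1: ant0:(2,0)->N->(1,0) | ant1:(3,0)->N->(2,0) | ant2:(3,4)->N->(2,4)
  grid max=2 at (0,0)
Step 2: ant0:(1,0)->N->(0,0) | ant1:(2,0)->N->(1,0) | ant2:(2,4)->W->(2,3)
  grid max=3 at (0,0)
Step 3: ant0:(0,0)->S->(1,0) | ant1:(1,0)->N->(0,0) | ant2:(2,3)->N->(1,3)
  grid max=4 at (0,0)
Step 4: ant0:(1,0)->N->(0,0) | ant1:(0,0)->S->(1,0) | ant2:(1,3)->S->(2,3)
  grid max=5 at (0,0)
Step 5: ant0:(0,0)->S->(1,0) | ant1:(1,0)->N->(0,0) | ant2:(2,3)->N->(1,3)
  grid max=6 at (0,0)
Step 6: ant0:(1,0)->N->(0,0) | ant1:(0,0)->S->(1,0) | ant2:(1,3)->S->(2,3)
  grid max=7 at (0,0)
Final grid:
  7 0 0 0 0
  6 0 0 0 0
  0 0 0 2 0
  0 0 0 0 0
Max pheromone 7 at (0,0)

Answer: (0,0)=7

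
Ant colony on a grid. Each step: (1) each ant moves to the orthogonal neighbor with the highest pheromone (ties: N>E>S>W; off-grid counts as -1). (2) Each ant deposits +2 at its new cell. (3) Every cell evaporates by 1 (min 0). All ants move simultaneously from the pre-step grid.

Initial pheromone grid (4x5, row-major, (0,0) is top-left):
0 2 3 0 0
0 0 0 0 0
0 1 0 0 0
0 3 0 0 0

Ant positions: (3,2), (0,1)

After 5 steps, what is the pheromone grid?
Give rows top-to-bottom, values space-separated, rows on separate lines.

After step 1: ants at (3,1),(0,2)
  0 1 4 0 0
  0 0 0 0 0
  0 0 0 0 0
  0 4 0 0 0
After step 2: ants at (2,1),(0,1)
  0 2 3 0 0
  0 0 0 0 0
  0 1 0 0 0
  0 3 0 0 0
After step 3: ants at (3,1),(0,2)
  0 1 4 0 0
  0 0 0 0 0
  0 0 0 0 0
  0 4 0 0 0
After step 4: ants at (2,1),(0,1)
  0 2 3 0 0
  0 0 0 0 0
  0 1 0 0 0
  0 3 0 0 0
After step 5: ants at (3,1),(0,2)
  0 1 4 0 0
  0 0 0 0 0
  0 0 0 0 0
  0 4 0 0 0

0 1 4 0 0
0 0 0 0 0
0 0 0 0 0
0 4 0 0 0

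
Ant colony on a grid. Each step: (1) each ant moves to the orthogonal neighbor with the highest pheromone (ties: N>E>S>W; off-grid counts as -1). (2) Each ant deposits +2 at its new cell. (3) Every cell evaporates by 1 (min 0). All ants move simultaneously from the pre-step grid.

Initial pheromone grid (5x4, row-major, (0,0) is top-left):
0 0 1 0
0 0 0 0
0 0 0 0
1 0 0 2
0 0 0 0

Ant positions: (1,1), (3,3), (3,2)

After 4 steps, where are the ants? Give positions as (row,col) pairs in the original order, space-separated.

Step 1: ant0:(1,1)->N->(0,1) | ant1:(3,3)->N->(2,3) | ant2:(3,2)->E->(3,3)
  grid max=3 at (3,3)
Step 2: ant0:(0,1)->E->(0,2) | ant1:(2,3)->S->(3,3) | ant2:(3,3)->N->(2,3)
  grid max=4 at (3,3)
Step 3: ant0:(0,2)->E->(0,3) | ant1:(3,3)->N->(2,3) | ant2:(2,3)->S->(3,3)
  grid max=5 at (3,3)
Step 4: ant0:(0,3)->S->(1,3) | ant1:(2,3)->S->(3,3) | ant2:(3,3)->N->(2,3)
  grid max=6 at (3,3)

(1,3) (3,3) (2,3)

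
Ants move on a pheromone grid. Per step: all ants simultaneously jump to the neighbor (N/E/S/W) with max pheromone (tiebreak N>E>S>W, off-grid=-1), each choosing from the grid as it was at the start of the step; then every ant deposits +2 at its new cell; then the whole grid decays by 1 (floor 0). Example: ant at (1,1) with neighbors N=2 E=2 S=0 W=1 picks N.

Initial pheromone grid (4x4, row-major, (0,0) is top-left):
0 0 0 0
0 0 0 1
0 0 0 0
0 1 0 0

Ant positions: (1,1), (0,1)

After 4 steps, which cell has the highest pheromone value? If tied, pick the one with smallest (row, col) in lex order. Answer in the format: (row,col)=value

Answer: (0,1)=4

Derivation:
Step 1: ant0:(1,1)->N->(0,1) | ant1:(0,1)->E->(0,2)
  grid max=1 at (0,1)
Step 2: ant0:(0,1)->E->(0,2) | ant1:(0,2)->W->(0,1)
  grid max=2 at (0,1)
Step 3: ant0:(0,2)->W->(0,1) | ant1:(0,1)->E->(0,2)
  grid max=3 at (0,1)
Step 4: ant0:(0,1)->E->(0,2) | ant1:(0,2)->W->(0,1)
  grid max=4 at (0,1)
Final grid:
  0 4 4 0
  0 0 0 0
  0 0 0 0
  0 0 0 0
Max pheromone 4 at (0,1)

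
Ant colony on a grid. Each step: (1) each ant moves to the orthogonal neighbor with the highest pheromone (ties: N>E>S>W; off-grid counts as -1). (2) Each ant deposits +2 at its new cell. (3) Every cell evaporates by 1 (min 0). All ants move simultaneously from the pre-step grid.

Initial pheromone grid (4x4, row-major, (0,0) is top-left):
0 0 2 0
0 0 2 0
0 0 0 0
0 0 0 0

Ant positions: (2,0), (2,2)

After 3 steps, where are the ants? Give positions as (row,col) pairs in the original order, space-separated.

Step 1: ant0:(2,0)->N->(1,0) | ant1:(2,2)->N->(1,2)
  grid max=3 at (1,2)
Step 2: ant0:(1,0)->N->(0,0) | ant1:(1,2)->N->(0,2)
  grid max=2 at (0,2)
Step 3: ant0:(0,0)->E->(0,1) | ant1:(0,2)->S->(1,2)
  grid max=3 at (1,2)

(0,1) (1,2)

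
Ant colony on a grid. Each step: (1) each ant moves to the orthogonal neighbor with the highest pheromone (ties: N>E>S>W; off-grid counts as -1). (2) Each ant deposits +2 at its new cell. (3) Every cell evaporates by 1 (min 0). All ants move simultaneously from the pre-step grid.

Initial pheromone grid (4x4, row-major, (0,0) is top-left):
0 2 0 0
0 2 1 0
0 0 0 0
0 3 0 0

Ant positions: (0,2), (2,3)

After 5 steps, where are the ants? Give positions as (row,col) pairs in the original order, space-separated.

Step 1: ant0:(0,2)->W->(0,1) | ant1:(2,3)->N->(1,3)
  grid max=3 at (0,1)
Step 2: ant0:(0,1)->S->(1,1) | ant1:(1,3)->N->(0,3)
  grid max=2 at (0,1)
Step 3: ant0:(1,1)->N->(0,1) | ant1:(0,3)->S->(1,3)
  grid max=3 at (0,1)
Step 4: ant0:(0,1)->S->(1,1) | ant1:(1,3)->N->(0,3)
  grid max=2 at (0,1)
Step 5: ant0:(1,1)->N->(0,1) | ant1:(0,3)->S->(1,3)
  grid max=3 at (0,1)

(0,1) (1,3)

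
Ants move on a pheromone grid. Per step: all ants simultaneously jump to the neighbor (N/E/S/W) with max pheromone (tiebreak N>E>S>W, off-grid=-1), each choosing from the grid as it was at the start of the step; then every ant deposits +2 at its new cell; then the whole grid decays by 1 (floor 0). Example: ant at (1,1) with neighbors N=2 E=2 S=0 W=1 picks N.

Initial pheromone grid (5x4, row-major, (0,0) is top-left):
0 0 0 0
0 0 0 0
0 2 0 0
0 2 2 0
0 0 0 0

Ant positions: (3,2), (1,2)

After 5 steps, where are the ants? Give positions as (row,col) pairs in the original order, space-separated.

Step 1: ant0:(3,2)->W->(3,1) | ant1:(1,2)->N->(0,2)
  grid max=3 at (3,1)
Step 2: ant0:(3,1)->N->(2,1) | ant1:(0,2)->E->(0,3)
  grid max=2 at (2,1)
Step 3: ant0:(2,1)->S->(3,1) | ant1:(0,3)->S->(1,3)
  grid max=3 at (3,1)
Step 4: ant0:(3,1)->N->(2,1) | ant1:(1,3)->N->(0,3)
  grid max=2 at (2,1)
Step 5: ant0:(2,1)->S->(3,1) | ant1:(0,3)->S->(1,3)
  grid max=3 at (3,1)

(3,1) (1,3)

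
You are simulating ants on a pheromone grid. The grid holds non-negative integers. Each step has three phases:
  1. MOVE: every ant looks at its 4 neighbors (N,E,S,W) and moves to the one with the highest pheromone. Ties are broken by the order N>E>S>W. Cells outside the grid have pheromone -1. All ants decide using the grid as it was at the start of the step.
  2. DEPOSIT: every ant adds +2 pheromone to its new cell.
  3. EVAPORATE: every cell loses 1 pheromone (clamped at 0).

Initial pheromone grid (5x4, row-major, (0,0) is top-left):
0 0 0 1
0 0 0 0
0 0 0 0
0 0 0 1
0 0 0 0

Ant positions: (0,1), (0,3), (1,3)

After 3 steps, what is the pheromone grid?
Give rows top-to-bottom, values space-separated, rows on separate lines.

After step 1: ants at (0,2),(1,3),(0,3)
  0 0 1 2
  0 0 0 1
  0 0 0 0
  0 0 0 0
  0 0 0 0
After step 2: ants at (0,3),(0,3),(1,3)
  0 0 0 5
  0 0 0 2
  0 0 0 0
  0 0 0 0
  0 0 0 0
After step 3: ants at (1,3),(1,3),(0,3)
  0 0 0 6
  0 0 0 5
  0 0 0 0
  0 0 0 0
  0 0 0 0

0 0 0 6
0 0 0 5
0 0 0 0
0 0 0 0
0 0 0 0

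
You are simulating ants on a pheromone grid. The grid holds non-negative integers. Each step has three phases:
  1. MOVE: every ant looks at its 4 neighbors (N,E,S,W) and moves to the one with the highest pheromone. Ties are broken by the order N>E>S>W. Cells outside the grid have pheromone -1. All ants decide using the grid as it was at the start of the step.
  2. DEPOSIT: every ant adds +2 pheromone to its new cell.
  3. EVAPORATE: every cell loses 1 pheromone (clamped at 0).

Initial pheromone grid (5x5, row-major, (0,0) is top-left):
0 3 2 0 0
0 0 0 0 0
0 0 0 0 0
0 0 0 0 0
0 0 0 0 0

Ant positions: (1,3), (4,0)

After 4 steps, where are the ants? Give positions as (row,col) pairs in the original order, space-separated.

Step 1: ant0:(1,3)->N->(0,3) | ant1:(4,0)->N->(3,0)
  grid max=2 at (0,1)
Step 2: ant0:(0,3)->W->(0,2) | ant1:(3,0)->N->(2,0)
  grid max=2 at (0,2)
Step 3: ant0:(0,2)->W->(0,1) | ant1:(2,0)->N->(1,0)
  grid max=2 at (0,1)
Step 4: ant0:(0,1)->E->(0,2) | ant1:(1,0)->N->(0,0)
  grid max=2 at (0,2)

(0,2) (0,0)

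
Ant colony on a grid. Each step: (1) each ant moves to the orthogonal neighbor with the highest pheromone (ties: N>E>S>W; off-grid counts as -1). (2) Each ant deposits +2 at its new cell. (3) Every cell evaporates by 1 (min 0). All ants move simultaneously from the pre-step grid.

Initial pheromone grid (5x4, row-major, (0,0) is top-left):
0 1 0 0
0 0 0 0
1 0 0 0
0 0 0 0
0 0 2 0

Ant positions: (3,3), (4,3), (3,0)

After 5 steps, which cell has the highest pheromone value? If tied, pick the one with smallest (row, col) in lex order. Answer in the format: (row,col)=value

Answer: (4,2)=3

Derivation:
Step 1: ant0:(3,3)->N->(2,3) | ant1:(4,3)->W->(4,2) | ant2:(3,0)->N->(2,0)
  grid max=3 at (4,2)
Step 2: ant0:(2,3)->N->(1,3) | ant1:(4,2)->N->(3,2) | ant2:(2,0)->N->(1,0)
  grid max=2 at (4,2)
Step 3: ant0:(1,3)->N->(0,3) | ant1:(3,2)->S->(4,2) | ant2:(1,0)->S->(2,0)
  grid max=3 at (4,2)
Step 4: ant0:(0,3)->S->(1,3) | ant1:(4,2)->N->(3,2) | ant2:(2,0)->N->(1,0)
  grid max=2 at (4,2)
Step 5: ant0:(1,3)->N->(0,3) | ant1:(3,2)->S->(4,2) | ant2:(1,0)->S->(2,0)
  grid max=3 at (4,2)
Final grid:
  0 0 0 1
  0 0 0 0
  2 0 0 0
  0 0 0 0
  0 0 3 0
Max pheromone 3 at (4,2)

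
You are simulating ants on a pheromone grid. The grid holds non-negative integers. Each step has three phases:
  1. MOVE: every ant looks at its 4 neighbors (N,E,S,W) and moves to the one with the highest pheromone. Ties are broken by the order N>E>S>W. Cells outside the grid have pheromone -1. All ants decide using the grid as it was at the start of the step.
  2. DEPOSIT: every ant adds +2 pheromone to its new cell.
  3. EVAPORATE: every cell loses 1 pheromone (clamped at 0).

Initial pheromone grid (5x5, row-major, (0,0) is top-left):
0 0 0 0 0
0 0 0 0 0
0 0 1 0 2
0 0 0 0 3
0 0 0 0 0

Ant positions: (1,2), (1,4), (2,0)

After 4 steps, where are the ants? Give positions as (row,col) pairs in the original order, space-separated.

Step 1: ant0:(1,2)->S->(2,2) | ant1:(1,4)->S->(2,4) | ant2:(2,0)->N->(1,0)
  grid max=3 at (2,4)
Step 2: ant0:(2,2)->N->(1,2) | ant1:(2,4)->S->(3,4) | ant2:(1,0)->N->(0,0)
  grid max=3 at (3,4)
Step 3: ant0:(1,2)->S->(2,2) | ant1:(3,4)->N->(2,4) | ant2:(0,0)->E->(0,1)
  grid max=3 at (2,4)
Step 4: ant0:(2,2)->N->(1,2) | ant1:(2,4)->S->(3,4) | ant2:(0,1)->E->(0,2)
  grid max=3 at (3,4)

(1,2) (3,4) (0,2)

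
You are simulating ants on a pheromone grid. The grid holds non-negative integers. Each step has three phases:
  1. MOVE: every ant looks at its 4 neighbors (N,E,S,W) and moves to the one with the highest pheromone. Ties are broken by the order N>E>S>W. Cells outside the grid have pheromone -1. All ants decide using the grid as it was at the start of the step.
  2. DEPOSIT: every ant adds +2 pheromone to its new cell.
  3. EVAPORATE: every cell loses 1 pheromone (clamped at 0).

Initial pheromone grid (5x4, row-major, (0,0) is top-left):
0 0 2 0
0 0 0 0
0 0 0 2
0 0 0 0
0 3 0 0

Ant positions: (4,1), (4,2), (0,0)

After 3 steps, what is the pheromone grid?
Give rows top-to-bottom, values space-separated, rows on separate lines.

After step 1: ants at (3,1),(4,1),(0,1)
  0 1 1 0
  0 0 0 0
  0 0 0 1
  0 1 0 0
  0 4 0 0
After step 2: ants at (4,1),(3,1),(0,2)
  0 0 2 0
  0 0 0 0
  0 0 0 0
  0 2 0 0
  0 5 0 0
After step 3: ants at (3,1),(4,1),(0,3)
  0 0 1 1
  0 0 0 0
  0 0 0 0
  0 3 0 0
  0 6 0 0

0 0 1 1
0 0 0 0
0 0 0 0
0 3 0 0
0 6 0 0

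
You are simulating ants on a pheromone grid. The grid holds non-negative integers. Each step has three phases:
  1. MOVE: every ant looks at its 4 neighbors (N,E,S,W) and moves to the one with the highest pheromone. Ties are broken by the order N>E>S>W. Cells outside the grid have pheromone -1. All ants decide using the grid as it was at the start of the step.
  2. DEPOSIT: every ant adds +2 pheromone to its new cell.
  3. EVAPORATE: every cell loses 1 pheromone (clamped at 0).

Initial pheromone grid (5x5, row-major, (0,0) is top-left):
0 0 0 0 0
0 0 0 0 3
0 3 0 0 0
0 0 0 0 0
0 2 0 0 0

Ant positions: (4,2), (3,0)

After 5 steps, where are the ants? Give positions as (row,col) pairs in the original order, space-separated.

Step 1: ant0:(4,2)->W->(4,1) | ant1:(3,0)->N->(2,0)
  grid max=3 at (4,1)
Step 2: ant0:(4,1)->N->(3,1) | ant1:(2,0)->E->(2,1)
  grid max=3 at (2,1)
Step 3: ant0:(3,1)->N->(2,1) | ant1:(2,1)->S->(3,1)
  grid max=4 at (2,1)
Step 4: ant0:(2,1)->S->(3,1) | ant1:(3,1)->N->(2,1)
  grid max=5 at (2,1)
Step 5: ant0:(3,1)->N->(2,1) | ant1:(2,1)->S->(3,1)
  grid max=6 at (2,1)

(2,1) (3,1)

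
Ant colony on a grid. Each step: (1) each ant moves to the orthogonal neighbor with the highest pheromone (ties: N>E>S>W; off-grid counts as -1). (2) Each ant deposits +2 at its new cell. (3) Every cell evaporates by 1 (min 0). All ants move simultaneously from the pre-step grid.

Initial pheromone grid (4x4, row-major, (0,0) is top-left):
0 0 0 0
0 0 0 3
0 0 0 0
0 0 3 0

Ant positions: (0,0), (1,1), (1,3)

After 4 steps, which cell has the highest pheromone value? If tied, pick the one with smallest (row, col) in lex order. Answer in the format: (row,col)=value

Answer: (0,2)=5

Derivation:
Step 1: ant0:(0,0)->E->(0,1) | ant1:(1,1)->N->(0,1) | ant2:(1,3)->N->(0,3)
  grid max=3 at (0,1)
Step 2: ant0:(0,1)->E->(0,2) | ant1:(0,1)->E->(0,2) | ant2:(0,3)->S->(1,3)
  grid max=3 at (0,2)
Step 3: ant0:(0,2)->W->(0,1) | ant1:(0,2)->W->(0,1) | ant2:(1,3)->N->(0,3)
  grid max=5 at (0,1)
Step 4: ant0:(0,1)->E->(0,2) | ant1:(0,1)->E->(0,2) | ant2:(0,3)->S->(1,3)
  grid max=5 at (0,2)
Final grid:
  0 4 5 0
  0 0 0 3
  0 0 0 0
  0 0 0 0
Max pheromone 5 at (0,2)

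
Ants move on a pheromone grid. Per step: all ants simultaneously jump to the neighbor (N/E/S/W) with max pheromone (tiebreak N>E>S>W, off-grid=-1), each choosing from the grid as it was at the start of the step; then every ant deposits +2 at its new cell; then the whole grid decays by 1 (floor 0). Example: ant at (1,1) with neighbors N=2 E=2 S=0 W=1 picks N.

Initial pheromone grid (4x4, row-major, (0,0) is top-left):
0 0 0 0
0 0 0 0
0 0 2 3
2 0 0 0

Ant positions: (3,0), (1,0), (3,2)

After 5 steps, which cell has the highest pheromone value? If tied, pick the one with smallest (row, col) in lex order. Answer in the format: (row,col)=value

Step 1: ant0:(3,0)->N->(2,0) | ant1:(1,0)->N->(0,0) | ant2:(3,2)->N->(2,2)
  grid max=3 at (2,2)
Step 2: ant0:(2,0)->S->(3,0) | ant1:(0,0)->E->(0,1) | ant2:(2,2)->E->(2,3)
  grid max=3 at (2,3)
Step 3: ant0:(3,0)->N->(2,0) | ant1:(0,1)->E->(0,2) | ant2:(2,3)->W->(2,2)
  grid max=3 at (2,2)
Step 4: ant0:(2,0)->S->(3,0) | ant1:(0,2)->E->(0,3) | ant2:(2,2)->E->(2,3)
  grid max=3 at (2,3)
Step 5: ant0:(3,0)->N->(2,0) | ant1:(0,3)->S->(1,3) | ant2:(2,3)->W->(2,2)
  grid max=3 at (2,2)
Final grid:
  0 0 0 0
  0 0 0 1
  1 0 3 2
  1 0 0 0
Max pheromone 3 at (2,2)

Answer: (2,2)=3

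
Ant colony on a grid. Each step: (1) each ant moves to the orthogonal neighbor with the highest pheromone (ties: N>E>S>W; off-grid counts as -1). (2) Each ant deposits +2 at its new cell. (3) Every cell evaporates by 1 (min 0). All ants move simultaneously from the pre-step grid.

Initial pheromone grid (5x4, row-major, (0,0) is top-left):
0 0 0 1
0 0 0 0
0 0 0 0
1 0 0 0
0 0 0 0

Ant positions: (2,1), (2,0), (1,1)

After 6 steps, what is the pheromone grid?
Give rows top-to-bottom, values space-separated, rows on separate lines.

After step 1: ants at (1,1),(3,0),(0,1)
  0 1 0 0
  0 1 0 0
  0 0 0 0
  2 0 0 0
  0 0 0 0
After step 2: ants at (0,1),(2,0),(1,1)
  0 2 0 0
  0 2 0 0
  1 0 0 0
  1 0 0 0
  0 0 0 0
After step 3: ants at (1,1),(3,0),(0,1)
  0 3 0 0
  0 3 0 0
  0 0 0 0
  2 0 0 0
  0 0 0 0
After step 4: ants at (0,1),(2,0),(1,1)
  0 4 0 0
  0 4 0 0
  1 0 0 0
  1 0 0 0
  0 0 0 0
After step 5: ants at (1,1),(3,0),(0,1)
  0 5 0 0
  0 5 0 0
  0 0 0 0
  2 0 0 0
  0 0 0 0
After step 6: ants at (0,1),(2,0),(1,1)
  0 6 0 0
  0 6 0 0
  1 0 0 0
  1 0 0 0
  0 0 0 0

0 6 0 0
0 6 0 0
1 0 0 0
1 0 0 0
0 0 0 0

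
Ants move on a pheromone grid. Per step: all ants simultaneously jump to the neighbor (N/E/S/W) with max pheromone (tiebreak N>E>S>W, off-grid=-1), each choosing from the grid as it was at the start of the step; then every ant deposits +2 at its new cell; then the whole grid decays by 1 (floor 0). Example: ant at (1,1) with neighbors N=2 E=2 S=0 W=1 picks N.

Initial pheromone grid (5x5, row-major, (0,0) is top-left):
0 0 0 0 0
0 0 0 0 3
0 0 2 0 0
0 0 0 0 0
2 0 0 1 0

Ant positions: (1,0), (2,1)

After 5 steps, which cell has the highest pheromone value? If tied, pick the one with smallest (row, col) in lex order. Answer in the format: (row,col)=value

Step 1: ant0:(1,0)->N->(0,0) | ant1:(2,1)->E->(2,2)
  grid max=3 at (2,2)
Step 2: ant0:(0,0)->E->(0,1) | ant1:(2,2)->N->(1,2)
  grid max=2 at (2,2)
Step 3: ant0:(0,1)->E->(0,2) | ant1:(1,2)->S->(2,2)
  grid max=3 at (2,2)
Step 4: ant0:(0,2)->E->(0,3) | ant1:(2,2)->N->(1,2)
  grid max=2 at (2,2)
Step 5: ant0:(0,3)->E->(0,4) | ant1:(1,2)->S->(2,2)
  grid max=3 at (2,2)
Final grid:
  0 0 0 0 1
  0 0 0 0 0
  0 0 3 0 0
  0 0 0 0 0
  0 0 0 0 0
Max pheromone 3 at (2,2)

Answer: (2,2)=3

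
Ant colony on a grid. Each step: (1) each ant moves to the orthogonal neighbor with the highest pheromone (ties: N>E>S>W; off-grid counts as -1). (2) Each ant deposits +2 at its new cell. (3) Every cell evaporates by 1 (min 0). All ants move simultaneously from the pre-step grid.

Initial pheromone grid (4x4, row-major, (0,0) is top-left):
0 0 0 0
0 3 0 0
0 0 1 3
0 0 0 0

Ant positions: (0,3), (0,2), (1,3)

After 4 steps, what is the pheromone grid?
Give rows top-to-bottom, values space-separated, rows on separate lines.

After step 1: ants at (1,3),(0,3),(2,3)
  0 0 0 1
  0 2 0 1
  0 0 0 4
  0 0 0 0
After step 2: ants at (2,3),(1,3),(1,3)
  0 0 0 0
  0 1 0 4
  0 0 0 5
  0 0 0 0
After step 3: ants at (1,3),(2,3),(2,3)
  0 0 0 0
  0 0 0 5
  0 0 0 8
  0 0 0 0
After step 4: ants at (2,3),(1,3),(1,3)
  0 0 0 0
  0 0 0 8
  0 0 0 9
  0 0 0 0

0 0 0 0
0 0 0 8
0 0 0 9
0 0 0 0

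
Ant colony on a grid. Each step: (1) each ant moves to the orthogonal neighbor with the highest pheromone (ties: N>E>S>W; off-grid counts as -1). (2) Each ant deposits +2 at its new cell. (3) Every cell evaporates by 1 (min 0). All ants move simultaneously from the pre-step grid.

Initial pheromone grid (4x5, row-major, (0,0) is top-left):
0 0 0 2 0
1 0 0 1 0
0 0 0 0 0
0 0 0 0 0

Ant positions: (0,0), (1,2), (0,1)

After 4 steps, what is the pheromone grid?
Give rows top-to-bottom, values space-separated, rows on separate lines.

After step 1: ants at (1,0),(1,3),(0,2)
  0 0 1 1 0
  2 0 0 2 0
  0 0 0 0 0
  0 0 0 0 0
After step 2: ants at (0,0),(0,3),(0,3)
  1 0 0 4 0
  1 0 0 1 0
  0 0 0 0 0
  0 0 0 0 0
After step 3: ants at (1,0),(1,3),(1,3)
  0 0 0 3 0
  2 0 0 4 0
  0 0 0 0 0
  0 0 0 0 0
After step 4: ants at (0,0),(0,3),(0,3)
  1 0 0 6 0
  1 0 0 3 0
  0 0 0 0 0
  0 0 0 0 0

1 0 0 6 0
1 0 0 3 0
0 0 0 0 0
0 0 0 0 0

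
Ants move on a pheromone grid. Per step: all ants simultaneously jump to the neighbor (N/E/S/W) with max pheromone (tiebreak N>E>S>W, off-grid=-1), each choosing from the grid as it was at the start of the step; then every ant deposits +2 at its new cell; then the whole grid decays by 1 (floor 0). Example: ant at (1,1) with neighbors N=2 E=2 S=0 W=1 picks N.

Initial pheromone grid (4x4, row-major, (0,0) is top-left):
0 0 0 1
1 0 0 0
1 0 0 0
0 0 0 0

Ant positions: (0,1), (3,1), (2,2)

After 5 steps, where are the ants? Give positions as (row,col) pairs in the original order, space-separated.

Step 1: ant0:(0,1)->E->(0,2) | ant1:(3,1)->N->(2,1) | ant2:(2,2)->N->(1,2)
  grid max=1 at (0,2)
Step 2: ant0:(0,2)->S->(1,2) | ant1:(2,1)->N->(1,1) | ant2:(1,2)->N->(0,2)
  grid max=2 at (0,2)
Step 3: ant0:(1,2)->N->(0,2) | ant1:(1,1)->E->(1,2) | ant2:(0,2)->S->(1,2)
  grid max=5 at (1,2)
Step 4: ant0:(0,2)->S->(1,2) | ant1:(1,2)->N->(0,2) | ant2:(1,2)->N->(0,2)
  grid max=6 at (0,2)
Step 5: ant0:(1,2)->N->(0,2) | ant1:(0,2)->S->(1,2) | ant2:(0,2)->S->(1,2)
  grid max=9 at (1,2)

(0,2) (1,2) (1,2)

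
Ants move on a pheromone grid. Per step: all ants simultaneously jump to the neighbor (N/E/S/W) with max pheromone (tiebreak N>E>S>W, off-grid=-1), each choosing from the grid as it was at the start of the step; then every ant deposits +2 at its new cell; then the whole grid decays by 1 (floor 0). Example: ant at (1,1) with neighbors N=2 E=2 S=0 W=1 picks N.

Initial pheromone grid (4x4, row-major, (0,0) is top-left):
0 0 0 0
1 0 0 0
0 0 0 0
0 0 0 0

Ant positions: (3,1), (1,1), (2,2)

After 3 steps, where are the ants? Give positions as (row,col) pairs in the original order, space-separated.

Step 1: ant0:(3,1)->N->(2,1) | ant1:(1,1)->W->(1,0) | ant2:(2,2)->N->(1,2)
  grid max=2 at (1,0)
Step 2: ant0:(2,1)->N->(1,1) | ant1:(1,0)->N->(0,0) | ant2:(1,2)->N->(0,2)
  grid max=1 at (0,0)
Step 3: ant0:(1,1)->W->(1,0) | ant1:(0,0)->S->(1,0) | ant2:(0,2)->E->(0,3)
  grid max=4 at (1,0)

(1,0) (1,0) (0,3)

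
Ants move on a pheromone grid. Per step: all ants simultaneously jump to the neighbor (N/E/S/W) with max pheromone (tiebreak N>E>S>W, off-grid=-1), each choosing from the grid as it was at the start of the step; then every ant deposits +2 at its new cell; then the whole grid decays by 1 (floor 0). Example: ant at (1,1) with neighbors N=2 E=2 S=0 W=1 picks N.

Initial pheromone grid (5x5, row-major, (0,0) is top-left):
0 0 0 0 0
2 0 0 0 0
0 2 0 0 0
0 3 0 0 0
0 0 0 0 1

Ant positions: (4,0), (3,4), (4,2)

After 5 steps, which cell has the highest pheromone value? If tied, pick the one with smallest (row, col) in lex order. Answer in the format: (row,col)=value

Answer: (3,1)=6

Derivation:
Step 1: ant0:(4,0)->N->(3,0) | ant1:(3,4)->S->(4,4) | ant2:(4,2)->N->(3,2)
  grid max=2 at (3,1)
Step 2: ant0:(3,0)->E->(3,1) | ant1:(4,4)->N->(3,4) | ant2:(3,2)->W->(3,1)
  grid max=5 at (3,1)
Step 3: ant0:(3,1)->N->(2,1) | ant1:(3,4)->S->(4,4) | ant2:(3,1)->N->(2,1)
  grid max=4 at (3,1)
Step 4: ant0:(2,1)->S->(3,1) | ant1:(4,4)->N->(3,4) | ant2:(2,1)->S->(3,1)
  grid max=7 at (3,1)
Step 5: ant0:(3,1)->N->(2,1) | ant1:(3,4)->S->(4,4) | ant2:(3,1)->N->(2,1)
  grid max=6 at (3,1)
Final grid:
  0 0 0 0 0
  0 0 0 0 0
  0 5 0 0 0
  0 6 0 0 0
  0 0 0 0 2
Max pheromone 6 at (3,1)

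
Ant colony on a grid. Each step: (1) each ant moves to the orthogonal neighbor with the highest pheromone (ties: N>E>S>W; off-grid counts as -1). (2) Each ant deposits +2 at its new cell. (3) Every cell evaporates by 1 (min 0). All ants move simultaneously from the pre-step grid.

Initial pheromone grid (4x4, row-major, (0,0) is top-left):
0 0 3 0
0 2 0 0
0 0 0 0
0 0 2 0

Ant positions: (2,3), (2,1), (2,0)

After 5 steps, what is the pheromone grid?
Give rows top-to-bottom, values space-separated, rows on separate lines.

After step 1: ants at (1,3),(1,1),(1,0)
  0 0 2 0
  1 3 0 1
  0 0 0 0
  0 0 1 0
After step 2: ants at (0,3),(1,0),(1,1)
  0 0 1 1
  2 4 0 0
  0 0 0 0
  0 0 0 0
After step 3: ants at (0,2),(1,1),(1,0)
  0 0 2 0
  3 5 0 0
  0 0 0 0
  0 0 0 0
After step 4: ants at (0,3),(1,0),(1,1)
  0 0 1 1
  4 6 0 0
  0 0 0 0
  0 0 0 0
After step 5: ants at (0,2),(1,1),(1,0)
  0 0 2 0
  5 7 0 0
  0 0 0 0
  0 0 0 0

0 0 2 0
5 7 0 0
0 0 0 0
0 0 0 0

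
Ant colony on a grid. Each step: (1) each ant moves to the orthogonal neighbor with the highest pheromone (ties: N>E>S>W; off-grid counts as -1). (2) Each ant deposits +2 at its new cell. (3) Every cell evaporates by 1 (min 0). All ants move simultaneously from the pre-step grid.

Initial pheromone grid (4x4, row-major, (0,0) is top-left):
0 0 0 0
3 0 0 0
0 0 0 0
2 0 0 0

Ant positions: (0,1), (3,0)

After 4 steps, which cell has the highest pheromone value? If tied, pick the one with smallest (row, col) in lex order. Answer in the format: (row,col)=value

Step 1: ant0:(0,1)->E->(0,2) | ant1:(3,0)->N->(2,0)
  grid max=2 at (1,0)
Step 2: ant0:(0,2)->E->(0,3) | ant1:(2,0)->N->(1,0)
  grid max=3 at (1,0)
Step 3: ant0:(0,3)->S->(1,3) | ant1:(1,0)->N->(0,0)
  grid max=2 at (1,0)
Step 4: ant0:(1,3)->N->(0,3) | ant1:(0,0)->S->(1,0)
  grid max=3 at (1,0)
Final grid:
  0 0 0 1
  3 0 0 0
  0 0 0 0
  0 0 0 0
Max pheromone 3 at (1,0)

Answer: (1,0)=3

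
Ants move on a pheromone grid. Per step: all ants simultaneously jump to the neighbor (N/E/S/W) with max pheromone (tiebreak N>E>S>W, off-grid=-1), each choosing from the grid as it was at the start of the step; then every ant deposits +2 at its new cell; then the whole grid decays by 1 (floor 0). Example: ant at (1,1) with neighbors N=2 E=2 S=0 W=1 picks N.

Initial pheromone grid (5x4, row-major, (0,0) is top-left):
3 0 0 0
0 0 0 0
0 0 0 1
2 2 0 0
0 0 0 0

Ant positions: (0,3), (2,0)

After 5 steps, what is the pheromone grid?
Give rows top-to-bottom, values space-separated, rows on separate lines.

After step 1: ants at (1,3),(3,0)
  2 0 0 0
  0 0 0 1
  0 0 0 0
  3 1 0 0
  0 0 0 0
After step 2: ants at (0,3),(3,1)
  1 0 0 1
  0 0 0 0
  0 0 0 0
  2 2 0 0
  0 0 0 0
After step 3: ants at (1,3),(3,0)
  0 0 0 0
  0 0 0 1
  0 0 0 0
  3 1 0 0
  0 0 0 0
After step 4: ants at (0,3),(3,1)
  0 0 0 1
  0 0 0 0
  0 0 0 0
  2 2 0 0
  0 0 0 0
After step 5: ants at (1,3),(3,0)
  0 0 0 0
  0 0 0 1
  0 0 0 0
  3 1 0 0
  0 0 0 0

0 0 0 0
0 0 0 1
0 0 0 0
3 1 0 0
0 0 0 0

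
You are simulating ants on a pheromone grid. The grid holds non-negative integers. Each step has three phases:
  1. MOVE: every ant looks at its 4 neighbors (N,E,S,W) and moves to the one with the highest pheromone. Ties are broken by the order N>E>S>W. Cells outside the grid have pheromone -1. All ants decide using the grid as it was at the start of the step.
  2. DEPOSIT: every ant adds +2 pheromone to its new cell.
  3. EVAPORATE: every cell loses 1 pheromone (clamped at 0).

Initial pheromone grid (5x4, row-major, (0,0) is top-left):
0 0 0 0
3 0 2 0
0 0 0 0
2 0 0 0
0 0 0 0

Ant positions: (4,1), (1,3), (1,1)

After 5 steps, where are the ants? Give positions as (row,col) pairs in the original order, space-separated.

Step 1: ant0:(4,1)->N->(3,1) | ant1:(1,3)->W->(1,2) | ant2:(1,1)->W->(1,0)
  grid max=4 at (1,0)
Step 2: ant0:(3,1)->W->(3,0) | ant1:(1,2)->N->(0,2) | ant2:(1,0)->N->(0,0)
  grid max=3 at (1,0)
Step 3: ant0:(3,0)->N->(2,0) | ant1:(0,2)->S->(1,2) | ant2:(0,0)->S->(1,0)
  grid max=4 at (1,0)
Step 4: ant0:(2,0)->N->(1,0) | ant1:(1,2)->N->(0,2) | ant2:(1,0)->S->(2,0)
  grid max=5 at (1,0)
Step 5: ant0:(1,0)->S->(2,0) | ant1:(0,2)->S->(1,2) | ant2:(2,0)->N->(1,0)
  grid max=6 at (1,0)

(2,0) (1,2) (1,0)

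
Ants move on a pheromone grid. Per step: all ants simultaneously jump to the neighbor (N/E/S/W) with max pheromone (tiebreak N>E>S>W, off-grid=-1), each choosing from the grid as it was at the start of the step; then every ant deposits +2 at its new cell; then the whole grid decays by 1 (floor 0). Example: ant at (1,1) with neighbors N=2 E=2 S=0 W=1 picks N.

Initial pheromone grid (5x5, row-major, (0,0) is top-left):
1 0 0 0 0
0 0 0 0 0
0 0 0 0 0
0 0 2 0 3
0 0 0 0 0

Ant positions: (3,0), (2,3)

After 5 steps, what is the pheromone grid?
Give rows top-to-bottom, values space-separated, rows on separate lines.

After step 1: ants at (2,0),(1,3)
  0 0 0 0 0
  0 0 0 1 0
  1 0 0 0 0
  0 0 1 0 2
  0 0 0 0 0
After step 2: ants at (1,0),(0,3)
  0 0 0 1 0
  1 0 0 0 0
  0 0 0 0 0
  0 0 0 0 1
  0 0 0 0 0
After step 3: ants at (0,0),(0,4)
  1 0 0 0 1
  0 0 0 0 0
  0 0 0 0 0
  0 0 0 0 0
  0 0 0 0 0
After step 4: ants at (0,1),(1,4)
  0 1 0 0 0
  0 0 0 0 1
  0 0 0 0 0
  0 0 0 0 0
  0 0 0 0 0
After step 5: ants at (0,2),(0,4)
  0 0 1 0 1
  0 0 0 0 0
  0 0 0 0 0
  0 0 0 0 0
  0 0 0 0 0

0 0 1 0 1
0 0 0 0 0
0 0 0 0 0
0 0 0 0 0
0 0 0 0 0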